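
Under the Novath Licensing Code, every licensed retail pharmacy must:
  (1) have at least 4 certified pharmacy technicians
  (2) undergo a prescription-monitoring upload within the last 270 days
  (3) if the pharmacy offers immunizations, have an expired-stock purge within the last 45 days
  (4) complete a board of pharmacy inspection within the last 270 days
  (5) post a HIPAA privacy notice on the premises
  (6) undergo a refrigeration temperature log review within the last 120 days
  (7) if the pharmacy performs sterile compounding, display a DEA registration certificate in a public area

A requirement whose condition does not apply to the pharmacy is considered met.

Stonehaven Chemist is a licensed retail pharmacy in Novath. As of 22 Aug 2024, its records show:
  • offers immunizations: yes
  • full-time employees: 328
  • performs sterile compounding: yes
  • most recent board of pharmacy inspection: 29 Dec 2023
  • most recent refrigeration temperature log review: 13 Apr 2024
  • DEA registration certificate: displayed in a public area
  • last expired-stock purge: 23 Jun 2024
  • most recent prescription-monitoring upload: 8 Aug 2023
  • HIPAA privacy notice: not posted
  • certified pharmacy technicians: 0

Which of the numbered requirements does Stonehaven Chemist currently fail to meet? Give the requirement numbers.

1. certified pharmacy technicians 0 < 4 → not met
2. prescription-monitoring upload 380 days ago vs limit 270 → not met
3. condition 'offers immunizations' holds; expired-stock purge 60 days ago vs limit 45 → not met
4. board of pharmacy inspection 237 days ago vs limit 270 → met
5. HIPAA privacy notice absent → not met
6. refrigeration temperature log review 131 days ago vs limit 120 → not met
7. condition 'performs sterile compounding' holds; DEA registration certificate present → met
Not met: 1, 2, 3, 5, 6

1, 2, 3, 5, 6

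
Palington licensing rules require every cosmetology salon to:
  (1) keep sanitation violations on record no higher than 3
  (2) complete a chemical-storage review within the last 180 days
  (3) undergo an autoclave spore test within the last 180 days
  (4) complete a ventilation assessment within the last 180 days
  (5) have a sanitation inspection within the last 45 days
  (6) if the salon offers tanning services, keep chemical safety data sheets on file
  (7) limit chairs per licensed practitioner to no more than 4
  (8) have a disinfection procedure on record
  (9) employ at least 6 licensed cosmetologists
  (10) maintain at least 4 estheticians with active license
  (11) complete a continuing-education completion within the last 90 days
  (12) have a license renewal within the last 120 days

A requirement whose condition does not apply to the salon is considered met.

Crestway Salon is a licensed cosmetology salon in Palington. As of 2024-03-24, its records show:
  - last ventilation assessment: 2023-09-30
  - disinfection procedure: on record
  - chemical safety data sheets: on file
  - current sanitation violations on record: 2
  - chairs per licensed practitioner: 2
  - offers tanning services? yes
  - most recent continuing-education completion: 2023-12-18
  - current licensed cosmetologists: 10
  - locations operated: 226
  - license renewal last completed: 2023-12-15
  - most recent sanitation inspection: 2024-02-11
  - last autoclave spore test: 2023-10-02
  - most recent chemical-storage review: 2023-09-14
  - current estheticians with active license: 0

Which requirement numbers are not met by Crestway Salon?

2, 10, 11

1. sanitation violations on record 2 ≤ 3 → met
2. chemical-storage review 192 days ago vs limit 180 → not met
3. autoclave spore test 174 days ago vs limit 180 → met
4. ventilation assessment 176 days ago vs limit 180 → met
5. sanitation inspection 42 days ago vs limit 45 → met
6. condition 'offers tanning services' holds; chemical safety data sheets present → met
7. chairs per licensed practitioner 2 ≤ 4 → met
8. disinfection procedure present → met
9. licensed cosmetologists 10 ≥ 6 → met
10. estheticians with active license 0 < 4 → not met
11. continuing-education completion 97 days ago vs limit 90 → not met
12. license renewal 100 days ago vs limit 120 → met
Not met: 2, 10, 11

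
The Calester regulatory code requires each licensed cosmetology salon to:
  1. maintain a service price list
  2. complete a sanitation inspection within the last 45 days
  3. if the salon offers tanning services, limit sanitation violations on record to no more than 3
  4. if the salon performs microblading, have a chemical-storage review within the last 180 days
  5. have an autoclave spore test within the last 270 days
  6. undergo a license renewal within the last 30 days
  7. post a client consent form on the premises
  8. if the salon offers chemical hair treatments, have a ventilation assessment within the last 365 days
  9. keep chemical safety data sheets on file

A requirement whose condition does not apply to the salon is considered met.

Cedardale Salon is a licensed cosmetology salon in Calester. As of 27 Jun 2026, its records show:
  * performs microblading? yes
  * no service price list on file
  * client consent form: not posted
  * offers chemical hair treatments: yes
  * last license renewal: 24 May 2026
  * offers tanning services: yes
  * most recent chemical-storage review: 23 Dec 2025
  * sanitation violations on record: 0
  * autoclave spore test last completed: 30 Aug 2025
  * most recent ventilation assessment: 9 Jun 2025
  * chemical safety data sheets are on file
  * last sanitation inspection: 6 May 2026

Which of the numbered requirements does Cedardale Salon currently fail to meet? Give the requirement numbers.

1. service price list absent → not met
2. sanitation inspection 52 days ago vs limit 45 → not met
3. condition 'offers tanning services' holds; sanitation violations on record 0 ≤ 3 → met
4. condition 'performs microblading' holds; chemical-storage review 186 days ago vs limit 180 → not met
5. autoclave spore test 301 days ago vs limit 270 → not met
6. license renewal 34 days ago vs limit 30 → not met
7. client consent form absent → not met
8. condition 'offers chemical hair treatments' holds; ventilation assessment 383 days ago vs limit 365 → not met
9. chemical safety data sheets present → met
Not met: 1, 2, 4, 5, 6, 7, 8

1, 2, 4, 5, 6, 7, 8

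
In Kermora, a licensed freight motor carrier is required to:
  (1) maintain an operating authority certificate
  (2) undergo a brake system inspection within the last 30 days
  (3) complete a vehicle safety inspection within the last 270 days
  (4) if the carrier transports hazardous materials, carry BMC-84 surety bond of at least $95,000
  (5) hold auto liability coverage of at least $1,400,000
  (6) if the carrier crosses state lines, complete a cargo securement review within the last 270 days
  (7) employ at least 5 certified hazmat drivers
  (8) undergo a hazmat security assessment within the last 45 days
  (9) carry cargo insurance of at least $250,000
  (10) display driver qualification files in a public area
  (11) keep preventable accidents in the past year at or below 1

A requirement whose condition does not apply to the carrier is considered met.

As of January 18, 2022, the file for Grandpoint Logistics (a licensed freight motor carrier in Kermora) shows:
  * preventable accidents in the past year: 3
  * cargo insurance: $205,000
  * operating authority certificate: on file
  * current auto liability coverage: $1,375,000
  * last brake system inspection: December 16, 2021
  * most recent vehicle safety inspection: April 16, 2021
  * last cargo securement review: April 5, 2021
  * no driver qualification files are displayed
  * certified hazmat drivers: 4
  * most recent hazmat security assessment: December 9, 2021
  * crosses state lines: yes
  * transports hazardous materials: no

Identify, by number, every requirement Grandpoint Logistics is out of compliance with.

1. operating authority certificate present → met
2. brake system inspection 33 days ago vs limit 30 → not met
3. vehicle safety inspection 277 days ago vs limit 270 → not met
4. condition 'transports hazardous materials' does not hold → requirement n/a → met
5. auto liability coverage $1,375,000 < $1,400,000 → not met
6. condition 'crosses state lines' holds; cargo securement review 288 days ago vs limit 270 → not met
7. certified hazmat drivers 4 < 5 → not met
8. hazmat security assessment 40 days ago vs limit 45 → met
9. cargo insurance $205,000 < $250,000 → not met
10. driver qualification files absent → not met
11. preventable accidents in the past year 3 > 1 → not met
Not met: 2, 3, 5, 6, 7, 9, 10, 11

2, 3, 5, 6, 7, 9, 10, 11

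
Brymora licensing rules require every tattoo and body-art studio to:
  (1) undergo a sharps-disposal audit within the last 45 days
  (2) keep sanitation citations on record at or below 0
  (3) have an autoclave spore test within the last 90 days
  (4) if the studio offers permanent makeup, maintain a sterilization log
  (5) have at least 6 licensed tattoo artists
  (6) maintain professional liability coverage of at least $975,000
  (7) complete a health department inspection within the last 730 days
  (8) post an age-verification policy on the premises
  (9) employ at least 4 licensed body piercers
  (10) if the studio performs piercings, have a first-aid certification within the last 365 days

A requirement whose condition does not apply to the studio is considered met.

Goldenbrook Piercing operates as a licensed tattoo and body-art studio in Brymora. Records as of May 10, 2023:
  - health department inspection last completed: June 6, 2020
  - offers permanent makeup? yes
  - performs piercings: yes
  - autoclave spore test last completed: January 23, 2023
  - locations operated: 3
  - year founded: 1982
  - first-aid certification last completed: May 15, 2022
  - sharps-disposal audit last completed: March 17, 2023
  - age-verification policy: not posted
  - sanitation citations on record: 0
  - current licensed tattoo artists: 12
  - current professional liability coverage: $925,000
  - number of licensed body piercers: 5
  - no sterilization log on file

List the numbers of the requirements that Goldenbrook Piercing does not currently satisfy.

1, 3, 4, 6, 7, 8

1. sharps-disposal audit 54 days ago vs limit 45 → not met
2. sanitation citations on record 0 ≤ 0 → met
3. autoclave spore test 107 days ago vs limit 90 → not met
4. condition 'offers permanent makeup' holds; sterilization log absent → not met
5. licensed tattoo artists 12 ≥ 6 → met
6. professional liability coverage $925,000 < $975,000 → not met
7. health department inspection 1068 days ago vs limit 730 → not met
8. age-verification policy absent → not met
9. licensed body piercers 5 ≥ 4 → met
10. condition 'performs piercings' holds; first-aid certification 360 days ago vs limit 365 → met
Not met: 1, 3, 4, 6, 7, 8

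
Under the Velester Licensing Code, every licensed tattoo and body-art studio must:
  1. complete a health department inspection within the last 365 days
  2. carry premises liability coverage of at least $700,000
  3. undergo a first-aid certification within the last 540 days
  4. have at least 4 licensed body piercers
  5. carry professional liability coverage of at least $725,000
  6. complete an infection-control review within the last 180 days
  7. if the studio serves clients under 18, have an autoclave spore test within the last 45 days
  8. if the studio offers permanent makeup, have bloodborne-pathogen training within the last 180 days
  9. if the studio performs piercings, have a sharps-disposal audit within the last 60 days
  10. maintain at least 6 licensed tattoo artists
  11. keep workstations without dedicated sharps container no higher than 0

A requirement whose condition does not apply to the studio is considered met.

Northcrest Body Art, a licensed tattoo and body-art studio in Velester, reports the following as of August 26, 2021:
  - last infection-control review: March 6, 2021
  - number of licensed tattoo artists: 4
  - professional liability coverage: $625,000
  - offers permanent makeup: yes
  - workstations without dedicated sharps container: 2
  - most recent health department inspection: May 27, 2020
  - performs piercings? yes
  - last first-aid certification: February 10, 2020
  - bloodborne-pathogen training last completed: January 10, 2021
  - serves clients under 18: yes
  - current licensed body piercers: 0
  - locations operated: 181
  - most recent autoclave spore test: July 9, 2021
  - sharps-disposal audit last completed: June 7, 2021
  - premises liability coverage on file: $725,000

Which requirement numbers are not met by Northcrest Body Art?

1. health department inspection 456 days ago vs limit 365 → not met
2. premises liability coverage $725,000 ≥ $700,000 → met
3. first-aid certification 563 days ago vs limit 540 → not met
4. licensed body piercers 0 < 4 → not met
5. professional liability coverage $625,000 < $725,000 → not met
6. infection-control review 173 days ago vs limit 180 → met
7. condition 'serves clients under 18' holds; autoclave spore test 48 days ago vs limit 45 → not met
8. condition 'offers permanent makeup' holds; bloodborne-pathogen training 228 days ago vs limit 180 → not met
9. condition 'performs piercings' holds; sharps-disposal audit 80 days ago vs limit 60 → not met
10. licensed tattoo artists 4 < 6 → not met
11. workstations without dedicated sharps container 2 > 0 → not met
Not met: 1, 3, 4, 5, 7, 8, 9, 10, 11

1, 3, 4, 5, 7, 8, 9, 10, 11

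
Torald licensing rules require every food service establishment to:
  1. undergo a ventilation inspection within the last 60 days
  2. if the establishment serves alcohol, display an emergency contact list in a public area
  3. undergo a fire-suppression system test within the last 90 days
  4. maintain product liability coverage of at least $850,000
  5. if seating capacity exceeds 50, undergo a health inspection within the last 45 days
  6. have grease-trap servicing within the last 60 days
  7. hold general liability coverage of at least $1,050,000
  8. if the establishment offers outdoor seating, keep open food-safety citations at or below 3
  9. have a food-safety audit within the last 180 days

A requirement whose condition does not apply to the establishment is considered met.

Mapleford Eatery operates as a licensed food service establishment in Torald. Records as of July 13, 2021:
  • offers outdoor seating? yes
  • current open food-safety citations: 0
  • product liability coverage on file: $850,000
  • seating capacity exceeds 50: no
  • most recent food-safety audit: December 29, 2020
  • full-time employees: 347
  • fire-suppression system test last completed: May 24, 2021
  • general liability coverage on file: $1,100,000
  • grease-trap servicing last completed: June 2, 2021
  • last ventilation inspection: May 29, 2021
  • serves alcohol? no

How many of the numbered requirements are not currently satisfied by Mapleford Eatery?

1

1. ventilation inspection 45 days ago vs limit 60 → met
2. condition 'serves alcohol' does not hold → requirement n/a → met
3. fire-suppression system test 50 days ago vs limit 90 → met
4. product liability coverage $850,000 ≥ $850,000 → met
5. condition 'seating capacity exceeds 50' does not hold → requirement n/a → met
6. grease-trap servicing 41 days ago vs limit 60 → met
7. general liability coverage $1,100,000 ≥ $1,050,000 → met
8. condition 'offers outdoor seating' holds; open food-safety citations 0 ≤ 3 → met
9. food-safety audit 196 days ago vs limit 180 → not met
Not met: 1 of 9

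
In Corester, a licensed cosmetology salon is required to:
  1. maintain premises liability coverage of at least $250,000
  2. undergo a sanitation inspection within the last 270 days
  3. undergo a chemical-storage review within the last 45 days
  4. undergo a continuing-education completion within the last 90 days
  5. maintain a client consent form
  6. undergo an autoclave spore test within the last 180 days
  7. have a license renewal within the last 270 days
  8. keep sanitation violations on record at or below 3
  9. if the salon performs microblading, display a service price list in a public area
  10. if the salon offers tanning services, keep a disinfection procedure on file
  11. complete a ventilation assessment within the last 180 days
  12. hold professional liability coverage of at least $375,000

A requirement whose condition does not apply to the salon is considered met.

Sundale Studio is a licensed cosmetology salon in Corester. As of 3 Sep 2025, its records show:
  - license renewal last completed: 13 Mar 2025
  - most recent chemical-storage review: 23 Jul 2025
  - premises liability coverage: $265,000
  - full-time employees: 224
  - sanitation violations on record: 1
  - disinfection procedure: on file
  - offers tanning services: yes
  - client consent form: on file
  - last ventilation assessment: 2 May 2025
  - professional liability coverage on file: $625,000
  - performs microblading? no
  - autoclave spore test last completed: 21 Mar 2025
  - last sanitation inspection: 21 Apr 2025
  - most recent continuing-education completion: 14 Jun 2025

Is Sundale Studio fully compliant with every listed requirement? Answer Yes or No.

Yes

1. premises liability coverage $265,000 ≥ $250,000 → met
2. sanitation inspection 135 days ago vs limit 270 → met
3. chemical-storage review 42 days ago vs limit 45 → met
4. continuing-education completion 81 days ago vs limit 90 → met
5. client consent form present → met
6. autoclave spore test 166 days ago vs limit 180 → met
7. license renewal 174 days ago vs limit 270 → met
8. sanitation violations on record 1 ≤ 3 → met
9. condition 'performs microblading' does not hold → requirement n/a → met
10. condition 'offers tanning services' holds; disinfection procedure present → met
11. ventilation assessment 124 days ago vs limit 180 → met
12. professional liability coverage $625,000 ≥ $375,000 → met
All met.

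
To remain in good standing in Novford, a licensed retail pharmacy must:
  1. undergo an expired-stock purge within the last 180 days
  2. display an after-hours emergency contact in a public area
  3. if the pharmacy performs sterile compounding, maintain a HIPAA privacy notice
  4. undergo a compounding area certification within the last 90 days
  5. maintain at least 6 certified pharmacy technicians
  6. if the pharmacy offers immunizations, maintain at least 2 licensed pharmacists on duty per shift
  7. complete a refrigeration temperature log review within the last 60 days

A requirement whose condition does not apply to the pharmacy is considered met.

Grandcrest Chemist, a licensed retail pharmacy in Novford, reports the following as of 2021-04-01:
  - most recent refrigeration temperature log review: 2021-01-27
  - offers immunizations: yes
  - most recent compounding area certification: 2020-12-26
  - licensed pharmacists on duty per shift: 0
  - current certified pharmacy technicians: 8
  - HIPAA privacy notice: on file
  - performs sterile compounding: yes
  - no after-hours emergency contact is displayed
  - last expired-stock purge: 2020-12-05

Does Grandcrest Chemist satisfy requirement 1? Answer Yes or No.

1. expired-stock purge 117 days ago vs limit 180 → met

Yes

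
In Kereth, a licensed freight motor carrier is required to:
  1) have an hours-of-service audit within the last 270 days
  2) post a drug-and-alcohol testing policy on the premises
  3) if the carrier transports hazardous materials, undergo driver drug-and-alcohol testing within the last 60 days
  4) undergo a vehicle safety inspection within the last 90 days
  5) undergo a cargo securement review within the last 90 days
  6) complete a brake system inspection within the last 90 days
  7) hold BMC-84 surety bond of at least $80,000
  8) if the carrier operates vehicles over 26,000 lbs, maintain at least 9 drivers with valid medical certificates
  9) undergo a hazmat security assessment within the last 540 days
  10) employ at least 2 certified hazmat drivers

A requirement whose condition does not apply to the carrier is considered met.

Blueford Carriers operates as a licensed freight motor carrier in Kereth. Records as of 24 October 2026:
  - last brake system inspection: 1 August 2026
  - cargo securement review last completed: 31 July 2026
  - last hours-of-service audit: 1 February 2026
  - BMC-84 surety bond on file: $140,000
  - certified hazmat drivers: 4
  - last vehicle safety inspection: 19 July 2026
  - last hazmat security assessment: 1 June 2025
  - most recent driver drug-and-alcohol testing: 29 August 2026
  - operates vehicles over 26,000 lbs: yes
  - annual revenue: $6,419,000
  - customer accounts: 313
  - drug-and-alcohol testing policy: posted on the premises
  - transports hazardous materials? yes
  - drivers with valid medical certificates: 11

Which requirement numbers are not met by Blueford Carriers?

1. hours-of-service audit 265 days ago vs limit 270 → met
2. drug-and-alcohol testing policy present → met
3. condition 'transports hazardous materials' holds; driver drug-and-alcohol testing 56 days ago vs limit 60 → met
4. vehicle safety inspection 97 days ago vs limit 90 → not met
5. cargo securement review 85 days ago vs limit 90 → met
6. brake system inspection 84 days ago vs limit 90 → met
7. BMC-84 surety bond $140,000 ≥ $80,000 → met
8. condition 'operates vehicles over 26,000 lbs' holds; drivers with valid medical certificates 11 ≥ 9 → met
9. hazmat security assessment 510 days ago vs limit 540 → met
10. certified hazmat drivers 4 ≥ 2 → met
Not met: 4

4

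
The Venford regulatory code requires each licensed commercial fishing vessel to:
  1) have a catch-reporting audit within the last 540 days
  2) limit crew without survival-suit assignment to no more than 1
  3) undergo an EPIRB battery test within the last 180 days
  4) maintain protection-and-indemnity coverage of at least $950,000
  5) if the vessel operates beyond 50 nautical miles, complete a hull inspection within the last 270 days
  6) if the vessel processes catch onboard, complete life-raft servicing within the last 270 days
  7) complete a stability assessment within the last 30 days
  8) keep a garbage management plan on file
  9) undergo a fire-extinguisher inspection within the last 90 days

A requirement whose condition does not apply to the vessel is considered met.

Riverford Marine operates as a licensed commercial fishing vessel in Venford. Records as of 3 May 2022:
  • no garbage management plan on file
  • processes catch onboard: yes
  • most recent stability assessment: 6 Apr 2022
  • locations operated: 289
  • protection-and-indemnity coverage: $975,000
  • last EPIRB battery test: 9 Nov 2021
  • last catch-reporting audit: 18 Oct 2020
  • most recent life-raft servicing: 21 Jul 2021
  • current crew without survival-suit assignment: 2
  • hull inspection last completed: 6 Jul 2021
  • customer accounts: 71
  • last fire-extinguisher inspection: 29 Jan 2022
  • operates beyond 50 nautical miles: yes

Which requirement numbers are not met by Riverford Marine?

1, 2, 5, 6, 8, 9

1. catch-reporting audit 562 days ago vs limit 540 → not met
2. crew without survival-suit assignment 2 > 1 → not met
3. EPIRB battery test 175 days ago vs limit 180 → met
4. protection-and-indemnity coverage $975,000 ≥ $950,000 → met
5. condition 'operates beyond 50 nautical miles' holds; hull inspection 301 days ago vs limit 270 → not met
6. condition 'processes catch onboard' holds; life-raft servicing 286 days ago vs limit 270 → not met
7. stability assessment 27 days ago vs limit 30 → met
8. garbage management plan absent → not met
9. fire-extinguisher inspection 94 days ago vs limit 90 → not met
Not met: 1, 2, 5, 6, 8, 9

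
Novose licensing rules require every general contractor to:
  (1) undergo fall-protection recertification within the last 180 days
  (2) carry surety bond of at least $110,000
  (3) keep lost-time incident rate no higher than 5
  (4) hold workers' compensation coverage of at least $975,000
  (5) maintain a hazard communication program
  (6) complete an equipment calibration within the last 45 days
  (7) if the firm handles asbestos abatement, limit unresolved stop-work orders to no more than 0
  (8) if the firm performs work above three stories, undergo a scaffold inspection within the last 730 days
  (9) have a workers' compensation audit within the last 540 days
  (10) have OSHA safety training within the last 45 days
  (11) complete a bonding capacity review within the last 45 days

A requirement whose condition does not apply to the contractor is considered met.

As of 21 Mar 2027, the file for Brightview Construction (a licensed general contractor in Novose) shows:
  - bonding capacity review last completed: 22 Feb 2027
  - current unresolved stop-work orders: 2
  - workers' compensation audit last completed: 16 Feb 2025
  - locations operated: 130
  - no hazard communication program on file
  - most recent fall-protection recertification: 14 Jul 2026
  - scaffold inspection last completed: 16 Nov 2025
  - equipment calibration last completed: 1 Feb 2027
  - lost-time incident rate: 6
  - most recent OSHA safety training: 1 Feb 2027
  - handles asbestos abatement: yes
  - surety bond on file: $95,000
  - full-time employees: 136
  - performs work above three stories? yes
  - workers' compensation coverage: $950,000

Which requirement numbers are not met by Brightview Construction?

1, 2, 3, 4, 5, 6, 7, 9, 10

1. fall-protection recertification 250 days ago vs limit 180 → not met
2. surety bond $95,000 < $110,000 → not met
3. lost-time incident rate 6 > 5 → not met
4. workers' compensation coverage $950,000 < $975,000 → not met
5. hazard communication program absent → not met
6. equipment calibration 48 days ago vs limit 45 → not met
7. condition 'handles asbestos abatement' holds; unresolved stop-work orders 2 > 0 → not met
8. condition 'performs work above three stories' holds; scaffold inspection 490 days ago vs limit 730 → met
9. workers' compensation audit 763 days ago vs limit 540 → not met
10. OSHA safety training 48 days ago vs limit 45 → not met
11. bonding capacity review 27 days ago vs limit 45 → met
Not met: 1, 2, 3, 4, 5, 6, 7, 9, 10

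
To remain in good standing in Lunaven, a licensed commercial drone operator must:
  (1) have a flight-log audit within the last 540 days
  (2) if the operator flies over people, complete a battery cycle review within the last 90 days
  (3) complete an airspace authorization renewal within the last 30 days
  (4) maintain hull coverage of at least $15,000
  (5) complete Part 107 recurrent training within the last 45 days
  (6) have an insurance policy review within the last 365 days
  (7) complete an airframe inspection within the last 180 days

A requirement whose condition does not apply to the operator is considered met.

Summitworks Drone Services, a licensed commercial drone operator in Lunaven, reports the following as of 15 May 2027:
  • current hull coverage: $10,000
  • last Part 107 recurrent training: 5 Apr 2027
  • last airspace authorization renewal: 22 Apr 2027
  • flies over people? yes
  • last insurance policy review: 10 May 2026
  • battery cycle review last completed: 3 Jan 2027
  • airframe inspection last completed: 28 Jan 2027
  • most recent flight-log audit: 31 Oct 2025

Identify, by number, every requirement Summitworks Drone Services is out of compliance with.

1. flight-log audit 561 days ago vs limit 540 → not met
2. condition 'flies over people' holds; battery cycle review 132 days ago vs limit 90 → not met
3. airspace authorization renewal 23 days ago vs limit 30 → met
4. hull coverage $10,000 < $15,000 → not met
5. Part 107 recurrent training 40 days ago vs limit 45 → met
6. insurance policy review 370 days ago vs limit 365 → not met
7. airframe inspection 107 days ago vs limit 180 → met
Not met: 1, 2, 4, 6

1, 2, 4, 6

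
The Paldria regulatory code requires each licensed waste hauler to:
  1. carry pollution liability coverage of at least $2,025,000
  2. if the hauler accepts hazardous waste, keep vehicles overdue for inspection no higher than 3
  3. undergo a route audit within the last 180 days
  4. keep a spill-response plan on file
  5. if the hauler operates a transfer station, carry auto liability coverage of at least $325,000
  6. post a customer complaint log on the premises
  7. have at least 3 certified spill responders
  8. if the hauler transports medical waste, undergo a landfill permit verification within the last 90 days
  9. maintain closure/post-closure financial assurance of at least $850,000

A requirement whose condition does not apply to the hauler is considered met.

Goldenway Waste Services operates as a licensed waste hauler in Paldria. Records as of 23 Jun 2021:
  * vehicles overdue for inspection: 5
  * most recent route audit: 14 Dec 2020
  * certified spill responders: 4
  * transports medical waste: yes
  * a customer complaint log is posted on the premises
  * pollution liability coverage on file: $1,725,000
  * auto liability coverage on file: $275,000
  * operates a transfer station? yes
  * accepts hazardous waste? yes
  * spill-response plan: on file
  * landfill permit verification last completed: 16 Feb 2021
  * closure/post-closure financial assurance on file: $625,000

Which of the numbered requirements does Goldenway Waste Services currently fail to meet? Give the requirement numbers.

1. pollution liability coverage $1,725,000 < $2,025,000 → not met
2. condition 'accepts hazardous waste' holds; vehicles overdue for inspection 5 > 3 → not met
3. route audit 191 days ago vs limit 180 → not met
4. spill-response plan present → met
5. condition 'operates a transfer station' holds; auto liability coverage $275,000 < $325,000 → not met
6. customer complaint log present → met
7. certified spill responders 4 ≥ 3 → met
8. condition 'transports medical waste' holds; landfill permit verification 127 days ago vs limit 90 → not met
9. closure/post-closure financial assurance $625,000 < $850,000 → not met
Not met: 1, 2, 3, 5, 8, 9

1, 2, 3, 5, 8, 9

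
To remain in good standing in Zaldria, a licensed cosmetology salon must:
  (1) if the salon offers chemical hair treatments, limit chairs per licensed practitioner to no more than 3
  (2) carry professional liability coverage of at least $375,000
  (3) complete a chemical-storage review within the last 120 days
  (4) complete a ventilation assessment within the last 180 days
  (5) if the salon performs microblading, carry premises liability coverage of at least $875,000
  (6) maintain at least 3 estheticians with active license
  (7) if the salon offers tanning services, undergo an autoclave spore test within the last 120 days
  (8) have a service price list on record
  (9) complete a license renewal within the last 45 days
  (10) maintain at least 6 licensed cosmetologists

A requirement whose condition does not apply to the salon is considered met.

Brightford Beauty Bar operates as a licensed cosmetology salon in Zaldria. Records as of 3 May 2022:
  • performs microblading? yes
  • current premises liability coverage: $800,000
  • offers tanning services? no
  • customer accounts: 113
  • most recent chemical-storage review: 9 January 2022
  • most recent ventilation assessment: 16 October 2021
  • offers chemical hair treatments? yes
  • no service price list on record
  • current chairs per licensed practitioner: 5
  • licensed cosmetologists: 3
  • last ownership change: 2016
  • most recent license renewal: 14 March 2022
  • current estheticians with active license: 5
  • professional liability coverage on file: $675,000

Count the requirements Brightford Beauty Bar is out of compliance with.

6

1. condition 'offers chemical hair treatments' holds; chairs per licensed practitioner 5 > 3 → not met
2. professional liability coverage $675,000 ≥ $375,000 → met
3. chemical-storage review 114 days ago vs limit 120 → met
4. ventilation assessment 199 days ago vs limit 180 → not met
5. condition 'performs microblading' holds; premises liability coverage $800,000 < $875,000 → not met
6. estheticians with active license 5 ≥ 3 → met
7. condition 'offers tanning services' does not hold → requirement n/a → met
8. service price list absent → not met
9. license renewal 50 days ago vs limit 45 → not met
10. licensed cosmetologists 3 < 6 → not met
Not met: 6 of 10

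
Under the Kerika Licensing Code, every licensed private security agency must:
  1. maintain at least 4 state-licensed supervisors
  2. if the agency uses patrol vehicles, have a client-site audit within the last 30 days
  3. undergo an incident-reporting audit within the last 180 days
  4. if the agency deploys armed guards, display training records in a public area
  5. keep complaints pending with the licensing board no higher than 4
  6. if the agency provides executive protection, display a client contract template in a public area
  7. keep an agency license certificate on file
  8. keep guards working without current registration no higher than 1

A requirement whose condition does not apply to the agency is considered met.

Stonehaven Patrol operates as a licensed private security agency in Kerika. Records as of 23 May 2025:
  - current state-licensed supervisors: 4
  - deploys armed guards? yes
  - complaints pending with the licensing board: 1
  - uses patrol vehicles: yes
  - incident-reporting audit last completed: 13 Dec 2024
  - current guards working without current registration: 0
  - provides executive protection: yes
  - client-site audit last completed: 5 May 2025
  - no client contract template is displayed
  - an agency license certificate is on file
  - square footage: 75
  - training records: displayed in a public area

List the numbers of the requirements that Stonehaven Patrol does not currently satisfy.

1. state-licensed supervisors 4 ≥ 4 → met
2. condition 'uses patrol vehicles' holds; client-site audit 18 days ago vs limit 30 → met
3. incident-reporting audit 161 days ago vs limit 180 → met
4. condition 'deploys armed guards' holds; training records present → met
5. complaints pending with the licensing board 1 ≤ 4 → met
6. condition 'provides executive protection' holds; client contract template absent → not met
7. agency license certificate present → met
8. guards working without current registration 0 ≤ 1 → met
Not met: 6

6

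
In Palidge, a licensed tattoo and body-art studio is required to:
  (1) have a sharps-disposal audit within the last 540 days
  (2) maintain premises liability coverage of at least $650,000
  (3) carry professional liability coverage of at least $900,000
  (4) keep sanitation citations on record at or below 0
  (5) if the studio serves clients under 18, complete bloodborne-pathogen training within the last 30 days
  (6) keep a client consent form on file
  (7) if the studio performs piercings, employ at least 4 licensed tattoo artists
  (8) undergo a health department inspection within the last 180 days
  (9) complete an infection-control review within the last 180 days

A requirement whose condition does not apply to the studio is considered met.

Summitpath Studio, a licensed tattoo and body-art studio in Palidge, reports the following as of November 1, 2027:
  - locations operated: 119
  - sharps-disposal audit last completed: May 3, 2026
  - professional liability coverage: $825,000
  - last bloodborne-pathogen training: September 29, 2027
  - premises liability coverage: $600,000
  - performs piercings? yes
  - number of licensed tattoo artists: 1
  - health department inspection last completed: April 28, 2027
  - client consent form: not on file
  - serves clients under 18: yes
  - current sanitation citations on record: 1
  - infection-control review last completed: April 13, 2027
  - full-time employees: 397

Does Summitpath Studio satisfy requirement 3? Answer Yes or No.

No

3. professional liability coverage $825,000 < $900,000 → not met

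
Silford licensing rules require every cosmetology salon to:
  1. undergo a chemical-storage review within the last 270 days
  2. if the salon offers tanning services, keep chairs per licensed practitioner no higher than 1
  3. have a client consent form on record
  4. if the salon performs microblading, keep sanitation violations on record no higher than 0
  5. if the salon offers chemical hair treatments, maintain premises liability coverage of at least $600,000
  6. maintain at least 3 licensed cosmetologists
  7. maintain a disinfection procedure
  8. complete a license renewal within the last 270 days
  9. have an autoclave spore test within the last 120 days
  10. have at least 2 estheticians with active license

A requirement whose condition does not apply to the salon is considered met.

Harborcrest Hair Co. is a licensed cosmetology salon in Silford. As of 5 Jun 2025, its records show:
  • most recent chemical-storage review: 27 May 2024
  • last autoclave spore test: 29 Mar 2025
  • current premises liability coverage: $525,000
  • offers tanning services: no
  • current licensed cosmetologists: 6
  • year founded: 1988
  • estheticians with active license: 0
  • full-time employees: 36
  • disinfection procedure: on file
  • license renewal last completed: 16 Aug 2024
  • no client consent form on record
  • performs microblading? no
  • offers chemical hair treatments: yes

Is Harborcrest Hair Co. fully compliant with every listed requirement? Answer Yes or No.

1. chemical-storage review 374 days ago vs limit 270 → not met
2. condition 'offers tanning services' does not hold → requirement n/a → met
3. client consent form absent → not met
4. condition 'performs microblading' does not hold → requirement n/a → met
5. condition 'offers chemical hair treatments' holds; premises liability coverage $525,000 < $600,000 → not met
6. licensed cosmetologists 6 ≥ 3 → met
7. disinfection procedure present → met
8. license renewal 293 days ago vs limit 270 → not met
9. autoclave spore test 68 days ago vs limit 120 → met
10. estheticians with active license 0 < 2 → not met
Not met: 1, 3, 5, 8, 10

No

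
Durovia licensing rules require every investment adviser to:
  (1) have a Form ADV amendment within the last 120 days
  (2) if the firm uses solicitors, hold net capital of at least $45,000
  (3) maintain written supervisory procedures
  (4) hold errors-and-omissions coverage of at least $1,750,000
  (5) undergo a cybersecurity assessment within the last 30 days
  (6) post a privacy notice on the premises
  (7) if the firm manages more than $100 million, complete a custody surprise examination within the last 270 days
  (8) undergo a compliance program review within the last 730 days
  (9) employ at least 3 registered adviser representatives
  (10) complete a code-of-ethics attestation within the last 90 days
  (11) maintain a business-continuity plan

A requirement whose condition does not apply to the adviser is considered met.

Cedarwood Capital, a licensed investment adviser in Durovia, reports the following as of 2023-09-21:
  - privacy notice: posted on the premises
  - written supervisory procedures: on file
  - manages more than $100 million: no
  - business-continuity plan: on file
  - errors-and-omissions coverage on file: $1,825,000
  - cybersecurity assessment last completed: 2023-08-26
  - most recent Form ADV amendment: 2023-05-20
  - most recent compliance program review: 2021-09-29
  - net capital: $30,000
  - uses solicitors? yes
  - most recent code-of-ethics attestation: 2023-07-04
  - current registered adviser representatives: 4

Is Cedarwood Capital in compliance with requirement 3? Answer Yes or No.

3. written supervisory procedures present → met

Yes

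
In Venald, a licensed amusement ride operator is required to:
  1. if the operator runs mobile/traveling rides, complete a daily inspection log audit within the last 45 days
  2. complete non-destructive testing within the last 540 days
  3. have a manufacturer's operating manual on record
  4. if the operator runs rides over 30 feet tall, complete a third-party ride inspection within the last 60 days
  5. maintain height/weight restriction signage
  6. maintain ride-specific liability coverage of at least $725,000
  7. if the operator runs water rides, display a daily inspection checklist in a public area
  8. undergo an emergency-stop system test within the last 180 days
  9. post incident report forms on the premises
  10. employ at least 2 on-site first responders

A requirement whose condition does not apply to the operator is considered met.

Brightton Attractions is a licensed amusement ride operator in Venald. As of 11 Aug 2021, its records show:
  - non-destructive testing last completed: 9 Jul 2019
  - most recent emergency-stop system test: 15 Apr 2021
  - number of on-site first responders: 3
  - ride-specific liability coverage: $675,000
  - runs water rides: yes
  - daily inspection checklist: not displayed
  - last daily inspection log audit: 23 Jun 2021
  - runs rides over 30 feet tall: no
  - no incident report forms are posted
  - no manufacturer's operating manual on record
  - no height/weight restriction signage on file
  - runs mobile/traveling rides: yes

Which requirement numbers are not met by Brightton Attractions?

1. condition 'runs mobile/traveling rides' holds; daily inspection log audit 49 days ago vs limit 45 → not met
2. non-destructive testing 764 days ago vs limit 540 → not met
3. manufacturer's operating manual absent → not met
4. condition 'runs rides over 30 feet tall' does not hold → requirement n/a → met
5. height/weight restriction signage absent → not met
6. ride-specific liability coverage $675,000 < $725,000 → not met
7. condition 'runs water rides' holds; daily inspection checklist absent → not met
8. emergency-stop system test 118 days ago vs limit 180 → met
9. incident report forms absent → not met
10. on-site first responders 3 ≥ 2 → met
Not met: 1, 2, 3, 5, 6, 7, 9

1, 2, 3, 5, 6, 7, 9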